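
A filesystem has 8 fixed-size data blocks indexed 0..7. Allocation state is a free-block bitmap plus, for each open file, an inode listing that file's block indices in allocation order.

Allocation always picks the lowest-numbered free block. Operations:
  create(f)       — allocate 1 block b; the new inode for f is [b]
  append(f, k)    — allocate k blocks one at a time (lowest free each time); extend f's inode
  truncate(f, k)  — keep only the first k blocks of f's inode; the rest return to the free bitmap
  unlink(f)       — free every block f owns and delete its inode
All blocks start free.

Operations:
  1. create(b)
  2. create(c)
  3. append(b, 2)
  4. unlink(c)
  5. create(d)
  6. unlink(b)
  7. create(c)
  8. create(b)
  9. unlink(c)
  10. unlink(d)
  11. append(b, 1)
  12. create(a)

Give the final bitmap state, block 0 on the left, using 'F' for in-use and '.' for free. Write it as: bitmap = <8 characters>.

create(b): bitmap=F....... | b=[0]
create(c): bitmap=FF...... | b=[0] c=[1]
append(b, 2): bitmap=FFFF.... | b=[0, 2, 3] c=[1]
unlink(c): bitmap=F.FF.... | b=[0, 2, 3]
create(d): bitmap=FFFF.... | b=[0, 2, 3] d=[1]
unlink(b): bitmap=.F...... | d=[1]
create(c): bitmap=FF...... | c=[0] d=[1]
create(b): bitmap=FFF..... | b=[2] c=[0] d=[1]
unlink(c): bitmap=.FF..... | b=[2] d=[1]
unlink(d): bitmap=..F..... | b=[2]
append(b, 1): bitmap=F.F..... | b=[2, 0]
create(a): bitmap=FFF..... | a=[1] b=[2, 0]

bitmap = FFF.....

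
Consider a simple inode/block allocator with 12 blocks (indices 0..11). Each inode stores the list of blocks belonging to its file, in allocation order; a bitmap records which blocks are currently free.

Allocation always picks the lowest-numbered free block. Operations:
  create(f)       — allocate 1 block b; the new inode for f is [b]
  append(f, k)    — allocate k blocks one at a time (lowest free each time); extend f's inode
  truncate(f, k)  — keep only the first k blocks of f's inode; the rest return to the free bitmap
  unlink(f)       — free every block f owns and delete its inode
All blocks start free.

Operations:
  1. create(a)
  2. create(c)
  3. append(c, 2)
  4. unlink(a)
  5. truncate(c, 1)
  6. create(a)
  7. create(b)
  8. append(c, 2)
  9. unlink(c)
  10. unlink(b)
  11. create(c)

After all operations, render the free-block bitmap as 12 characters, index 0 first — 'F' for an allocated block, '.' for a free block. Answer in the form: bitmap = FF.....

bitmap = FF..........

[1] create(a) — a=0 (map F...........)
[2] create(c) — a=0 c=1 (map FF..........)
[3] append(c, 2) — a=0 c=1,2,3 (map FFFF........)
[4] unlink(a) — c=1,2,3 (map .FFF........)
[5] truncate(c, 1) — c=1 (map .F..........)
[6] create(a) — a=0 c=1 (map FF..........)
[7] create(b) — a=0 b=2 c=1 (map FFF.........)
[8] append(c, 2) — a=0 b=2 c=1,3,4 (map FFFFF.......)
[9] unlink(c) — a=0 b=2 (map F.F.........)
[10] unlink(b) — a=0 (map F...........)
[11] create(c) — a=0 c=1 (map FF..........)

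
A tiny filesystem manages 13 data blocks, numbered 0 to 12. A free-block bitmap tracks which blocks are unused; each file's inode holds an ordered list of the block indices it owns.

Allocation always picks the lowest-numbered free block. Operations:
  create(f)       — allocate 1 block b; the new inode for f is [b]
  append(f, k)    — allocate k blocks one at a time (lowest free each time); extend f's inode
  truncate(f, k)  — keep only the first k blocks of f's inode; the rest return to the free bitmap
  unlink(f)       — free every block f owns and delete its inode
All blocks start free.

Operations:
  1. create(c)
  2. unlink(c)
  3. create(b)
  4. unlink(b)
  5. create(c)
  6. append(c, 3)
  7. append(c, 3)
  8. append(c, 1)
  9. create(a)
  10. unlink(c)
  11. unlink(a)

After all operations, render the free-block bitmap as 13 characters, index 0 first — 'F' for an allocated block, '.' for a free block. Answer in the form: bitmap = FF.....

bitmap = .............

after create(c) → c:[0]  free=[F............]
after unlink(c) →   free=[.............]
after create(b) → b:[0]  free=[F............]
after unlink(b) →   free=[.............]
after create(c) → c:[0]  free=[F............]
after append(c, 3) → c:[0, 1, 2, 3]  free=[FFFF.........]
after append(c, 3) → c:[0, 1, 2, 3, 4, 5, 6]  free=[FFFFFFF......]
after append(c, 1) → c:[0, 1, 2, 3, 4, 5, 6, 7]  free=[FFFFFFFF.....]
after create(a) → a:[8], c:[0, 1, 2, 3, 4, 5, 6, 7]  free=[FFFFFFFFF....]
after unlink(c) → a:[8]  free=[........F....]
after unlink(a) →   free=[.............]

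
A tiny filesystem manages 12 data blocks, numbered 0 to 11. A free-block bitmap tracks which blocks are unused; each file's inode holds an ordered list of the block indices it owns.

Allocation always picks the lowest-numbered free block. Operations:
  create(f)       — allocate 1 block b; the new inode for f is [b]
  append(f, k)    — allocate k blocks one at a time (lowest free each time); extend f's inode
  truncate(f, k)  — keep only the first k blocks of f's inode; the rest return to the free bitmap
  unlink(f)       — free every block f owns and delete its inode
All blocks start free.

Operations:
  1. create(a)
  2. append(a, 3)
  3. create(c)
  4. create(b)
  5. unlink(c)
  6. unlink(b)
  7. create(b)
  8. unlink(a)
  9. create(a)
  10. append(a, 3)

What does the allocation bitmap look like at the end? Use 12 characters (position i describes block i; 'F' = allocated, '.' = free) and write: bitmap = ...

after create(a) → a:[0]  free=[F...........]
after append(a, 3) → a:[0, 1, 2, 3]  free=[FFFF........]
after create(c) → a:[0, 1, 2, 3], c:[4]  free=[FFFFF.......]
after create(b) → a:[0, 1, 2, 3], b:[5], c:[4]  free=[FFFFFF......]
after unlink(c) → a:[0, 1, 2, 3], b:[5]  free=[FFFF.F......]
after unlink(b) → a:[0, 1, 2, 3]  free=[FFFF........]
after create(b) → a:[0, 1, 2, 3], b:[4]  free=[FFFFF.......]
after unlink(a) → b:[4]  free=[....F.......]
after create(a) → a:[0], b:[4]  free=[F...F.......]
after append(a, 3) → a:[0, 1, 2, 3], b:[4]  free=[FFFFF.......]

bitmap = FFFFF.......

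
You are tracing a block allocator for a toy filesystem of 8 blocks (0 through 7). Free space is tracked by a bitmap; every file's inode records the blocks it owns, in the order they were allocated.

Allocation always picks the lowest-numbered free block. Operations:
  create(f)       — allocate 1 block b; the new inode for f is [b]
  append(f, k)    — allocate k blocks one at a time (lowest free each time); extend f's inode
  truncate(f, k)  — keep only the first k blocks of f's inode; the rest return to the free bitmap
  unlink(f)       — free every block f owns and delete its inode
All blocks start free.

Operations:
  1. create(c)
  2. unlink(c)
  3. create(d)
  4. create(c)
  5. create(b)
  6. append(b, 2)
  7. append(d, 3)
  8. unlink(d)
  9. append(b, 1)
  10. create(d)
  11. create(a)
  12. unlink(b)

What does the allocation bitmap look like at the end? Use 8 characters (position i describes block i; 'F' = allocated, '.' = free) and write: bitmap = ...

bitmap = .F...FF.

create(c): bitmap=F....... | c=[0]
unlink(c): bitmap=........ | 
create(d): bitmap=F....... | d=[0]
create(c): bitmap=FF...... | c=[1] d=[0]
create(b): bitmap=FFF..... | b=[2] c=[1] d=[0]
append(b, 2): bitmap=FFFFF... | b=[2, 3, 4] c=[1] d=[0]
append(d, 3): bitmap=FFFFFFFF | b=[2, 3, 4] c=[1] d=[0, 5, 6, 7]
unlink(d): bitmap=.FFFF... | b=[2, 3, 4] c=[1]
append(b, 1): bitmap=FFFFF... | b=[2, 3, 4, 0] c=[1]
create(d): bitmap=FFFFFF.. | b=[2, 3, 4, 0] c=[1] d=[5]
create(a): bitmap=FFFFFFF. | a=[6] b=[2, 3, 4, 0] c=[1] d=[5]
unlink(b): bitmap=.F...FF. | a=[6] c=[1] d=[5]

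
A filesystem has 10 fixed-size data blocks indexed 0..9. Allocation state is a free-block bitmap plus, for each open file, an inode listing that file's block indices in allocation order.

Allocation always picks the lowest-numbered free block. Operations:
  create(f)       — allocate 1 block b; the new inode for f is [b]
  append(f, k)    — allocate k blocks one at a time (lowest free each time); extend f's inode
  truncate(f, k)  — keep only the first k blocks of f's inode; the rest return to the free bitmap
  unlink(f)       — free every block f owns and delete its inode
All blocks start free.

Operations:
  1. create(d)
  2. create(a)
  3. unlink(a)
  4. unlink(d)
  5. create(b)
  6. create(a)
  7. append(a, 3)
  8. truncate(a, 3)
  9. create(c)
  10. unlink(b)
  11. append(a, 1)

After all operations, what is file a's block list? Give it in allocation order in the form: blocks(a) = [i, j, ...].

[1] create(d) — d=0 (map F.........)
[2] create(a) — a=1 d=0 (map FF........)
[3] unlink(a) — d=0 (map F.........)
[4] unlink(d) —  (map ..........)
[5] create(b) — b=0 (map F.........)
[6] create(a) — a=1 b=0 (map FF........)
[7] append(a, 3) — a=1,2,3,4 b=0 (map FFFFF.....)
[8] truncate(a, 3) — a=1,2,3 b=0 (map FFFF......)
[9] create(c) — a=1,2,3 b=0 c=4 (map FFFFF.....)
[10] unlink(b) — a=1,2,3 c=4 (map .FFFF.....)
[11] append(a, 1) — a=1,2,3,0 c=4 (map FFFFF.....)

blocks(a) = [1, 2, 3, 0]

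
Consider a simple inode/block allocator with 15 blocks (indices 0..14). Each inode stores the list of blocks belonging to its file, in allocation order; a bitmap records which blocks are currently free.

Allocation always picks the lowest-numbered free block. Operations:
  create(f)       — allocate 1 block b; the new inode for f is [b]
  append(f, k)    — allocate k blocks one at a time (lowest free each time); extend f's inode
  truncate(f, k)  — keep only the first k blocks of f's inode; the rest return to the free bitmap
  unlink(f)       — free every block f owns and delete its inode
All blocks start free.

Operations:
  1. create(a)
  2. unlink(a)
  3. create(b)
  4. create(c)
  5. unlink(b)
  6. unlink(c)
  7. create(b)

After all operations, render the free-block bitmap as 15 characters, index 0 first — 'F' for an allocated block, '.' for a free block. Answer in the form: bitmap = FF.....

bitmap = F..............

after create(a) → a:[0]  free=[F..............]
after unlink(a) →   free=[...............]
after create(b) → b:[0]  free=[F..............]
after create(c) → b:[0], c:[1]  free=[FF.............]
after unlink(b) → c:[1]  free=[.F.............]
after unlink(c) →   free=[...............]
after create(b) → b:[0]  free=[F..............]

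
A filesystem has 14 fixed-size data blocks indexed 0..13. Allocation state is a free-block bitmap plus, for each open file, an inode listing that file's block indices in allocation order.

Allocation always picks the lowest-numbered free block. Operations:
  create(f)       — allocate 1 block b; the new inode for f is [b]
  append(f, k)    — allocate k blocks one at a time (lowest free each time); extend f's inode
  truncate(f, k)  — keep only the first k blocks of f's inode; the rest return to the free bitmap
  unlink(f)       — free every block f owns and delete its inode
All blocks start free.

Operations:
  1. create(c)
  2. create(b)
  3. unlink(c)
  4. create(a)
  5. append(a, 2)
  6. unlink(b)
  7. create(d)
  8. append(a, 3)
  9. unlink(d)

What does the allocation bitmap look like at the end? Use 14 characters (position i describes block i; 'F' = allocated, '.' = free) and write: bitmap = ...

  1. create(c)  ⇒  F.............  {c→[0]}
  2. create(b)  ⇒  FF............  {b→[1]; c→[0]}
  3. unlink(c)  ⇒  .F............  {b→[1]}
  4. create(a)  ⇒  FF............  {a→[0]; b→[1]}
  5. append(a, 2)  ⇒  FFFF..........  {a→[0, 2, 3]; b→[1]}
  6. unlink(b)  ⇒  F.FF..........  {a→[0, 2, 3]}
  7. create(d)  ⇒  FFFF..........  {a→[0, 2, 3]; d→[1]}
  8. append(a, 3)  ⇒  FFFFFFF.......  {a→[0, 2, 3, 4, 5, 6]; d→[1]}
  9. unlink(d)  ⇒  F.FFFFF.......  {a→[0, 2, 3, 4, 5, 6]}

bitmap = F.FFFFF.......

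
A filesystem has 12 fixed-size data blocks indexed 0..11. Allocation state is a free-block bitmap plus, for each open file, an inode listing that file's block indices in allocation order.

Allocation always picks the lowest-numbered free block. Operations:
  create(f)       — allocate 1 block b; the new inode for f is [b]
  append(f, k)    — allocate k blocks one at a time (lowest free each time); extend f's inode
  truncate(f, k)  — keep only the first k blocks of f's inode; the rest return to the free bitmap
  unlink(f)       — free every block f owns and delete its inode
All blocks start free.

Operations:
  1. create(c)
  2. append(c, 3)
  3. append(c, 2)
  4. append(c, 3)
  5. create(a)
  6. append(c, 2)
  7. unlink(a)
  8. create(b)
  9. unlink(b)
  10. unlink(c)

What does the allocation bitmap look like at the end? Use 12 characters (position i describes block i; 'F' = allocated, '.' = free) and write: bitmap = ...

create(c): bitmap=F........... | c=[0]
append(c, 3): bitmap=FFFF........ | c=[0, 1, 2, 3]
append(c, 2): bitmap=FFFFFF...... | c=[0, 1, 2, 3, 4, 5]
append(c, 3): bitmap=FFFFFFFFF... | c=[0, 1, 2, 3, 4, 5, 6, 7, 8]
create(a): bitmap=FFFFFFFFFF.. | a=[9] c=[0, 1, 2, 3, 4, 5, 6, 7, 8]
append(c, 2): bitmap=FFFFFFFFFFFF | a=[9] c=[0, 1, 2, 3, 4, 5, 6, 7, 8, 10, 11]
unlink(a): bitmap=FFFFFFFFF.FF | c=[0, 1, 2, 3, 4, 5, 6, 7, 8, 10, 11]
create(b): bitmap=FFFFFFFFFFFF | b=[9] c=[0, 1, 2, 3, 4, 5, 6, 7, 8, 10, 11]
unlink(b): bitmap=FFFFFFFFF.FF | c=[0, 1, 2, 3, 4, 5, 6, 7, 8, 10, 11]
unlink(c): bitmap=............ | 

bitmap = ............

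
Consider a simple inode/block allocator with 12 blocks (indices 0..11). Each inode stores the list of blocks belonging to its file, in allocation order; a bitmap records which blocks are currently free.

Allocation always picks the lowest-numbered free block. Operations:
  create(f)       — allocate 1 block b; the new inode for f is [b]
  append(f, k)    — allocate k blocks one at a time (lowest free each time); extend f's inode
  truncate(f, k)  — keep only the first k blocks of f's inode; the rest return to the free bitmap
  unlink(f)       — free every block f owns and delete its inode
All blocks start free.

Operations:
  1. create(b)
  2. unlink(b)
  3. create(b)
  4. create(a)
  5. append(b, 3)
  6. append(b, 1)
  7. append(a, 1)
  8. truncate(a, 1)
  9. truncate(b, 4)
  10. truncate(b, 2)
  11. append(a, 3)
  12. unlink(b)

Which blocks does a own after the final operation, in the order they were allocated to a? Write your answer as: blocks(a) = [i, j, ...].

blocks(a) = [1, 3, 4, 5]

  1. create(b)  ⇒  F...........  {b→[0]}
  2. unlink(b)  ⇒  ............  {}
  3. create(b)  ⇒  F...........  {b→[0]}
  4. create(a)  ⇒  FF..........  {a→[1]; b→[0]}
  5. append(b, 3)  ⇒  FFFFF.......  {a→[1]; b→[0, 2, 3, 4]}
  6. append(b, 1)  ⇒  FFFFFF......  {a→[1]; b→[0, 2, 3, 4, 5]}
  7. append(a, 1)  ⇒  FFFFFFF.....  {a→[1, 6]; b→[0, 2, 3, 4, 5]}
  8. truncate(a, 1)  ⇒  FFFFFF......  {a→[1]; b→[0, 2, 3, 4, 5]}
  9. truncate(b, 4)  ⇒  FFFFF.......  {a→[1]; b→[0, 2, 3, 4]}
  10. truncate(b, 2)  ⇒  FFF.........  {a→[1]; b→[0, 2]}
  11. append(a, 3)  ⇒  FFFFFF......  {a→[1, 3, 4, 5]; b→[0, 2]}
  12. unlink(b)  ⇒  .F.FFF......  {a→[1, 3, 4, 5]}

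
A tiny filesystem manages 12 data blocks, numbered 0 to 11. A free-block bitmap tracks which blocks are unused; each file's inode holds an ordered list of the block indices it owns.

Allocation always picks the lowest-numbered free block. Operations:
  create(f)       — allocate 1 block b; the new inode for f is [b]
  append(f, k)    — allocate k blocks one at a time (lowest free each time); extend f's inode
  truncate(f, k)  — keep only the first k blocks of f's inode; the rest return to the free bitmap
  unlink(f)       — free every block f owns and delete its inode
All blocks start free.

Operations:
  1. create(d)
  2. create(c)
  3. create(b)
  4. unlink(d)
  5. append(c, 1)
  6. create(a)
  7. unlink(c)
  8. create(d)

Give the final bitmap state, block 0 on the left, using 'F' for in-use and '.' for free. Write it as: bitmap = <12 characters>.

after create(d) → d:[0]  free=[F...........]
after create(c) → c:[1], d:[0]  free=[FF..........]
after create(b) → b:[2], c:[1], d:[0]  free=[FFF.........]
after unlink(d) → b:[2], c:[1]  free=[.FF.........]
after append(c, 1) → b:[2], c:[1, 0]  free=[FFF.........]
after create(a) → a:[3], b:[2], c:[1, 0]  free=[FFFF........]
after unlink(c) → a:[3], b:[2]  free=[..FF........]
after create(d) → a:[3], b:[2], d:[0]  free=[F.FF........]

bitmap = F.FF........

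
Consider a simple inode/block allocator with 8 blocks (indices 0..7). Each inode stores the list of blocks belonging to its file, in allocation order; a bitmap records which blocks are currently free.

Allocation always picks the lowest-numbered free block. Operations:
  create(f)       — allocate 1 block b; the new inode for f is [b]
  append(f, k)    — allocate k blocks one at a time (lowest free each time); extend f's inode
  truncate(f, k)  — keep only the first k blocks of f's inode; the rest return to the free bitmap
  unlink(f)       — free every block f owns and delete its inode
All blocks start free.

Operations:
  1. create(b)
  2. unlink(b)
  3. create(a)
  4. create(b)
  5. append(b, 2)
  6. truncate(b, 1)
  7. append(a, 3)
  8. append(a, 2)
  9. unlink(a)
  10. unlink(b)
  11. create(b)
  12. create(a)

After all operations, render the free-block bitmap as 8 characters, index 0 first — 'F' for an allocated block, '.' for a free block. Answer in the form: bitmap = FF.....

bitmap = FF......

after create(b) → b:[0]  free=[F.......]
after unlink(b) →   free=[........]
after create(a) → a:[0]  free=[F.......]
after create(b) → a:[0], b:[1]  free=[FF......]
after append(b, 2) → a:[0], b:[1, 2, 3]  free=[FFFF....]
after truncate(b, 1) → a:[0], b:[1]  free=[FF......]
after append(a, 3) → a:[0, 2, 3, 4], b:[1]  free=[FFFFF...]
after append(a, 2) → a:[0, 2, 3, 4, 5, 6], b:[1]  free=[FFFFFFF.]
after unlink(a) → b:[1]  free=[.F......]
after unlink(b) →   free=[........]
after create(b) → b:[0]  free=[F.......]
after create(a) → a:[1], b:[0]  free=[FF......]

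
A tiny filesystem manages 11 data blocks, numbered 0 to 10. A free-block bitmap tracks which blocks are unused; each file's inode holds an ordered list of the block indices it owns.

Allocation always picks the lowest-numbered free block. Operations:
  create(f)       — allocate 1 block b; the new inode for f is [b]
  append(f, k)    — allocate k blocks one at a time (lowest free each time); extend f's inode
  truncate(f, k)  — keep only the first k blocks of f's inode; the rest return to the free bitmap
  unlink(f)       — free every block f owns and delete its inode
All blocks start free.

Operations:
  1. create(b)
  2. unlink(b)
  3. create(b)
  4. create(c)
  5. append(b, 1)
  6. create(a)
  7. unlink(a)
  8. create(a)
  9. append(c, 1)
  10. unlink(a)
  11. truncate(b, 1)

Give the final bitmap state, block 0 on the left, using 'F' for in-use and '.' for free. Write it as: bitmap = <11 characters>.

[1] create(b) — b=0 (map F..........)
[2] unlink(b) —  (map ...........)
[3] create(b) — b=0 (map F..........)
[4] create(c) — b=0 c=1 (map FF.........)
[5] append(b, 1) — b=0,2 c=1 (map FFF........)
[6] create(a) — a=3 b=0,2 c=1 (map FFFF.......)
[7] unlink(a) — b=0,2 c=1 (map FFF........)
[8] create(a) — a=3 b=0,2 c=1 (map FFFF.......)
[9] append(c, 1) — a=3 b=0,2 c=1,4 (map FFFFF......)
[10] unlink(a) — b=0,2 c=1,4 (map FFF.F......)
[11] truncate(b, 1) — b=0 c=1,4 (map FF..F......)

bitmap = FF..F......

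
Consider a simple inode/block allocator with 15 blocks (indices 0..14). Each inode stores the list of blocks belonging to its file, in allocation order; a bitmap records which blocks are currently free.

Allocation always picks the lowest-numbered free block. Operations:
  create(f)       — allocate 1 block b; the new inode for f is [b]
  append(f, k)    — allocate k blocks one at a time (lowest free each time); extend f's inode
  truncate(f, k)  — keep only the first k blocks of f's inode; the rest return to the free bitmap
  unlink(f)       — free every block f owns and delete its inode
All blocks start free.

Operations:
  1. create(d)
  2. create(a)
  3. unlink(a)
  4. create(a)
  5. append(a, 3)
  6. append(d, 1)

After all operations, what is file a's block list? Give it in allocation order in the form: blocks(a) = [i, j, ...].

after create(d) → d:[0]  free=[F..............]
after create(a) → a:[1], d:[0]  free=[FF.............]
after unlink(a) → d:[0]  free=[F..............]
after create(a) → a:[1], d:[0]  free=[FF.............]
after append(a, 3) → a:[1, 2, 3, 4], d:[0]  free=[FFFFF..........]
after append(d, 1) → a:[1, 2, 3, 4], d:[0, 5]  free=[FFFFFF.........]

blocks(a) = [1, 2, 3, 4]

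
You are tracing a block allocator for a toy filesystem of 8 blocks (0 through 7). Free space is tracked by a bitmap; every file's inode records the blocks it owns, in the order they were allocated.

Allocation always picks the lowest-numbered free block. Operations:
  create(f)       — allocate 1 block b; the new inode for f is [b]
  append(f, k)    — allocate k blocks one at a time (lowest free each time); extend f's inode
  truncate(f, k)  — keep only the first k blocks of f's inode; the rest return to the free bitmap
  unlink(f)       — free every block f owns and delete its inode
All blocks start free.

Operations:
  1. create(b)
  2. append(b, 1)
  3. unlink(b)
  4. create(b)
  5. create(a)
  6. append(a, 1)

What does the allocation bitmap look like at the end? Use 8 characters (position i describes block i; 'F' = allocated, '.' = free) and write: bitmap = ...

[1] create(b) — b=0 (map F.......)
[2] append(b, 1) — b=0,1 (map FF......)
[3] unlink(b) —  (map ........)
[4] create(b) — b=0 (map F.......)
[5] create(a) — a=1 b=0 (map FF......)
[6] append(a, 1) — a=1,2 b=0 (map FFF.....)

bitmap = FFF.....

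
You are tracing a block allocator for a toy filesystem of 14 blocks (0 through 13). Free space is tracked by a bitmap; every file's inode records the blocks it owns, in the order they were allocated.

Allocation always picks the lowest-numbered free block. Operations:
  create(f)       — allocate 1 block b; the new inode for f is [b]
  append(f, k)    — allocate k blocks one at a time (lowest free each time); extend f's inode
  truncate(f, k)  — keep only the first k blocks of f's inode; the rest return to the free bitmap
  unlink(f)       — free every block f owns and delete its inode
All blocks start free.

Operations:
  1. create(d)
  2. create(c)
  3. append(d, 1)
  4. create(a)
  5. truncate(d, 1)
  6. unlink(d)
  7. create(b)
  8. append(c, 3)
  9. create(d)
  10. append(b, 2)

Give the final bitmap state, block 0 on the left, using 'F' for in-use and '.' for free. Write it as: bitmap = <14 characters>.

after create(d) → d:[0]  free=[F.............]
after create(c) → c:[1], d:[0]  free=[FF............]
after append(d, 1) → c:[1], d:[0, 2]  free=[FFF...........]
after create(a) → a:[3], c:[1], d:[0, 2]  free=[FFFF..........]
after truncate(d, 1) → a:[3], c:[1], d:[0]  free=[FF.F..........]
after unlink(d) → a:[3], c:[1]  free=[.F.F..........]
after create(b) → a:[3], b:[0], c:[1]  free=[FF.F..........]
after append(c, 3) → a:[3], b:[0], c:[1, 2, 4, 5]  free=[FFFFFF........]
after create(d) → a:[3], b:[0], c:[1, 2, 4, 5], d:[6]  free=[FFFFFFF.......]
after append(b, 2) → a:[3], b:[0, 7, 8], c:[1, 2, 4, 5], d:[6]  free=[FFFFFFFFF.....]

bitmap = FFFFFFFFF.....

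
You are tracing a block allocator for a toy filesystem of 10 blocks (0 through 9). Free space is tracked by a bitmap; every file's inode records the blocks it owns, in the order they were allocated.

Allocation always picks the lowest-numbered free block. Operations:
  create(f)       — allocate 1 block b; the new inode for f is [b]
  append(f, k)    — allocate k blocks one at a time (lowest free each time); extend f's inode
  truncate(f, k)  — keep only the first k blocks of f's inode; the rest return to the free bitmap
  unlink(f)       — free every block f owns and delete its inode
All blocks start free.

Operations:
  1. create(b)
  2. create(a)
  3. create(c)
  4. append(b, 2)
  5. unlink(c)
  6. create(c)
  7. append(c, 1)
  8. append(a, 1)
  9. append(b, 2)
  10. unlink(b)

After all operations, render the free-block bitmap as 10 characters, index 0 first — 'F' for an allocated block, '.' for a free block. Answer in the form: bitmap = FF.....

after create(b) → b:[0]  free=[F.........]
after create(a) → a:[1], b:[0]  free=[FF........]
after create(c) → a:[1], b:[0], c:[2]  free=[FFF.......]
after append(b, 2) → a:[1], b:[0, 3, 4], c:[2]  free=[FFFFF.....]
after unlink(c) → a:[1], b:[0, 3, 4]  free=[FF.FF.....]
after create(c) → a:[1], b:[0, 3, 4], c:[2]  free=[FFFFF.....]
after append(c, 1) → a:[1], b:[0, 3, 4], c:[2, 5]  free=[FFFFFF....]
after append(a, 1) → a:[1, 6], b:[0, 3, 4], c:[2, 5]  free=[FFFFFFF...]
after append(b, 2) → a:[1, 6], b:[0, 3, 4, 7, 8], c:[2, 5]  free=[FFFFFFFFF.]
after unlink(b) → a:[1, 6], c:[2, 5]  free=[.FF..FF...]

bitmap = .FF..FF...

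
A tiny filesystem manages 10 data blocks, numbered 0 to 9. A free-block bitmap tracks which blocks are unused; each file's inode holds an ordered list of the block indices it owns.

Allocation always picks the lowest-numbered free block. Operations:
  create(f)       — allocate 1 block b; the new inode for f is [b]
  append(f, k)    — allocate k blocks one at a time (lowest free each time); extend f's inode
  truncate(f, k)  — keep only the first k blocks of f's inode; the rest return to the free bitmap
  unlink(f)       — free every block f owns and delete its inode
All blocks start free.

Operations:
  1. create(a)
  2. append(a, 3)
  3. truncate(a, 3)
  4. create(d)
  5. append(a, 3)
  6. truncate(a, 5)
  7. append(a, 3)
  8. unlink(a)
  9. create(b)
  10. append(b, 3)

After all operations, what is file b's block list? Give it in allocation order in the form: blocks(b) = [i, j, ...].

blocks(b) = [0, 1, 2, 4]

  1. create(a)  ⇒  F.........  {a→[0]}
  2. append(a, 3)  ⇒  FFFF......  {a→[0, 1, 2, 3]}
  3. truncate(a, 3)  ⇒  FFF.......  {a→[0, 1, 2]}
  4. create(d)  ⇒  FFFF......  {a→[0, 1, 2]; d→[3]}
  5. append(a, 3)  ⇒  FFFFFFF...  {a→[0, 1, 2, 4, 5, 6]; d→[3]}
  6. truncate(a, 5)  ⇒  FFFFFF....  {a→[0, 1, 2, 4, 5]; d→[3]}
  7. append(a, 3)  ⇒  FFFFFFFFF.  {a→[0, 1, 2, 4, 5, 6, 7, 8]; d→[3]}
  8. unlink(a)  ⇒  ...F......  {d→[3]}
  9. create(b)  ⇒  F..F......  {b→[0]; d→[3]}
  10. append(b, 3)  ⇒  FFFFF.....  {b→[0, 1, 2, 4]; d→[3]}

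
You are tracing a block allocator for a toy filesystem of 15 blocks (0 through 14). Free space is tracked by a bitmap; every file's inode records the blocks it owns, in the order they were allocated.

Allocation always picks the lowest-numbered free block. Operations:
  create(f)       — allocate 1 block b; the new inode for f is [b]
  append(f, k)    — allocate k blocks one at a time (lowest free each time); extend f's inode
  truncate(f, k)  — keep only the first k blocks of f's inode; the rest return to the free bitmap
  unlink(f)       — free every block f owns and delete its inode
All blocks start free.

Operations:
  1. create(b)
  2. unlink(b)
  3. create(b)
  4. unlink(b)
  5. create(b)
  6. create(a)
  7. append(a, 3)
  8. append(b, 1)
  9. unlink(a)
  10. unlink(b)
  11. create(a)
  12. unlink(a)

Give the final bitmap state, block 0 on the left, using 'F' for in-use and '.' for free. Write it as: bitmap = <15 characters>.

after create(b) → b:[0]  free=[F..............]
after unlink(b) →   free=[...............]
after create(b) → b:[0]  free=[F..............]
after unlink(b) →   free=[...............]
after create(b) → b:[0]  free=[F..............]
after create(a) → a:[1], b:[0]  free=[FF.............]
after append(a, 3) → a:[1, 2, 3, 4], b:[0]  free=[FFFFF..........]
after append(b, 1) → a:[1, 2, 3, 4], b:[0, 5]  free=[FFFFFF.........]
after unlink(a) → b:[0, 5]  free=[F....F.........]
after unlink(b) →   free=[...............]
after create(a) → a:[0]  free=[F..............]
after unlink(a) →   free=[...............]

bitmap = ...............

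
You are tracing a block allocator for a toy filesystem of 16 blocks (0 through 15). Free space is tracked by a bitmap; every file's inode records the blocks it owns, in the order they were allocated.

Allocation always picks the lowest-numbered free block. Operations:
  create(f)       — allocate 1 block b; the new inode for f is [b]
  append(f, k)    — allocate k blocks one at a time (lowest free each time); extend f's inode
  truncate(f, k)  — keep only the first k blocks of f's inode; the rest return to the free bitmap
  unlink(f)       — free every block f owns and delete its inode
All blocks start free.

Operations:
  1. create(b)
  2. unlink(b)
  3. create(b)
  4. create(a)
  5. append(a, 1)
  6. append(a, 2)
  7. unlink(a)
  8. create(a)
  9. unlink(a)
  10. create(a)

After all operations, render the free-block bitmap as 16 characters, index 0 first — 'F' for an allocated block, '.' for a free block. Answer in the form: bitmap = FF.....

create(b): bitmap=F............... | b=[0]
unlink(b): bitmap=................ | 
create(b): bitmap=F............... | b=[0]
create(a): bitmap=FF.............. | a=[1] b=[0]
append(a, 1): bitmap=FFF............. | a=[1, 2] b=[0]
append(a, 2): bitmap=FFFFF........... | a=[1, 2, 3, 4] b=[0]
unlink(a): bitmap=F............... | b=[0]
create(a): bitmap=FF.............. | a=[1] b=[0]
unlink(a): bitmap=F............... | b=[0]
create(a): bitmap=FF.............. | a=[1] b=[0]

bitmap = FF..............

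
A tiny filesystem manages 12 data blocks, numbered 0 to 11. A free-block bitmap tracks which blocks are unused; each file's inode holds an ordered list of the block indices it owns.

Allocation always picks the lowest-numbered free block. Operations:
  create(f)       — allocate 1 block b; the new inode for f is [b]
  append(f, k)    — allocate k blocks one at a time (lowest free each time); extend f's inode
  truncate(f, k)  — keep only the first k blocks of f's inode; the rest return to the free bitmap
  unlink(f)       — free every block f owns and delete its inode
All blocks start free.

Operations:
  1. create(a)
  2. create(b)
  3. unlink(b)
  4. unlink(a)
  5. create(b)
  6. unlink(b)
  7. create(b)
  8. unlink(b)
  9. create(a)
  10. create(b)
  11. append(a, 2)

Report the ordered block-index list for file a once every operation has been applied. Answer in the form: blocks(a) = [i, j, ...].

create(a): bitmap=F........... | a=[0]
create(b): bitmap=FF.......... | a=[0] b=[1]
unlink(b): bitmap=F........... | a=[0]
unlink(a): bitmap=............ | 
create(b): bitmap=F........... | b=[0]
unlink(b): bitmap=............ | 
create(b): bitmap=F........... | b=[0]
unlink(b): bitmap=............ | 
create(a): bitmap=F........... | a=[0]
create(b): bitmap=FF.......... | a=[0] b=[1]
append(a, 2): bitmap=FFFF........ | a=[0, 2, 3] b=[1]

blocks(a) = [0, 2, 3]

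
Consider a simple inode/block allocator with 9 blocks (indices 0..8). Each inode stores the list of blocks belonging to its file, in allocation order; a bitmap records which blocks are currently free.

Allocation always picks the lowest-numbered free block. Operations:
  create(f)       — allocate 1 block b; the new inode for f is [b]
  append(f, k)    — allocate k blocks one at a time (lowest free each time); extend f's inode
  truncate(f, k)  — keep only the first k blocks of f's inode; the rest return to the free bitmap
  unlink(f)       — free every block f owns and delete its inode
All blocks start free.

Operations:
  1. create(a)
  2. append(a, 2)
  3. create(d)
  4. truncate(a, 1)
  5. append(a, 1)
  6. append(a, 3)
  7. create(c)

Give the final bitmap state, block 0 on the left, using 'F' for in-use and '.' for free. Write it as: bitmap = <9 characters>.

after create(a) → a:[0]  free=[F........]
after append(a, 2) → a:[0, 1, 2]  free=[FFF......]
after create(d) → a:[0, 1, 2], d:[3]  free=[FFFF.....]
after truncate(a, 1) → a:[0], d:[3]  free=[F..F.....]
after append(a, 1) → a:[0, 1], d:[3]  free=[FF.F.....]
after append(a, 3) → a:[0, 1, 2, 4, 5], d:[3]  free=[FFFFFF...]
after create(c) → a:[0, 1, 2, 4, 5], c:[6], d:[3]  free=[FFFFFFF..]

bitmap = FFFFFFF..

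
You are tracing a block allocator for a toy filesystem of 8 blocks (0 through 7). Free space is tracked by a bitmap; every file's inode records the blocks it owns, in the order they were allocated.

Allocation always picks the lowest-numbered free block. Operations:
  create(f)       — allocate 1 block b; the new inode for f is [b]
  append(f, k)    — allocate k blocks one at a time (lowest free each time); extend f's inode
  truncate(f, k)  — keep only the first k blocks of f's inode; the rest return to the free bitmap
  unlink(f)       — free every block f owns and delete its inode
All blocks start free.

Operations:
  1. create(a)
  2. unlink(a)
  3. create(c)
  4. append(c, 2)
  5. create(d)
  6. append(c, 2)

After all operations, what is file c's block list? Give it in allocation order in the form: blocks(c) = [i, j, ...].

blocks(c) = [0, 1, 2, 4, 5]

[1] create(a) — a=0 (map F.......)
[2] unlink(a) —  (map ........)
[3] create(c) — c=0 (map F.......)
[4] append(c, 2) — c=0,1,2 (map FFF.....)
[5] create(d) — c=0,1,2 d=3 (map FFFF....)
[6] append(c, 2) — c=0,1,2,4,5 d=3 (map FFFFFF..)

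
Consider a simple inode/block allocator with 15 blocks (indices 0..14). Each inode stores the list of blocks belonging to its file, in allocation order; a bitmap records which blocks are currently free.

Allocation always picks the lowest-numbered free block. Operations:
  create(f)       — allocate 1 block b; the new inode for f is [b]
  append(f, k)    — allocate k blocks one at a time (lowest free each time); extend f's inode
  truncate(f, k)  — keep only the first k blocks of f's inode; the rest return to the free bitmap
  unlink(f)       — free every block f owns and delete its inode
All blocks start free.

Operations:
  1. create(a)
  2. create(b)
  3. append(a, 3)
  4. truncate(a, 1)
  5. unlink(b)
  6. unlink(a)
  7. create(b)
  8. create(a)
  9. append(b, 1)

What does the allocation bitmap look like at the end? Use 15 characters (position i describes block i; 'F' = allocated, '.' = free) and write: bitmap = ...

bitmap = FFF............

create(a): bitmap=F.............. | a=[0]
create(b): bitmap=FF............. | a=[0] b=[1]
append(a, 3): bitmap=FFFFF.......... | a=[0, 2, 3, 4] b=[1]
truncate(a, 1): bitmap=FF............. | a=[0] b=[1]
unlink(b): bitmap=F.............. | a=[0]
unlink(a): bitmap=............... | 
create(b): bitmap=F.............. | b=[0]
create(a): bitmap=FF............. | a=[1] b=[0]
append(b, 1): bitmap=FFF............ | a=[1] b=[0, 2]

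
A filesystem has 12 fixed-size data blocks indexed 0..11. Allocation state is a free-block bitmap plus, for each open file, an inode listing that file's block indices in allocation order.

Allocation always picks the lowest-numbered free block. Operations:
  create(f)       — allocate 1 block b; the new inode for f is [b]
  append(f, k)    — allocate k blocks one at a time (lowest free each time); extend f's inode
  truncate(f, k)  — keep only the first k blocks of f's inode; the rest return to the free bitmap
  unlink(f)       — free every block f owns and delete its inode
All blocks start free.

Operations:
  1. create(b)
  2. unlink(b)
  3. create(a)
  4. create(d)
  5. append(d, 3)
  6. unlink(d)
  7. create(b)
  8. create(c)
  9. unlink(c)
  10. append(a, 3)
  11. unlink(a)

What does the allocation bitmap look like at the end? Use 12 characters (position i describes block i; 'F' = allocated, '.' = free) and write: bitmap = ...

after create(b) → b:[0]  free=[F...........]
after unlink(b) →   free=[............]
after create(a) → a:[0]  free=[F...........]
after create(d) → a:[0], d:[1]  free=[FF..........]
after append(d, 3) → a:[0], d:[1, 2, 3, 4]  free=[FFFFF.......]
after unlink(d) → a:[0]  free=[F...........]
after create(b) → a:[0], b:[1]  free=[FF..........]
after create(c) → a:[0], b:[1], c:[2]  free=[FFF.........]
after unlink(c) → a:[0], b:[1]  free=[FF..........]
after append(a, 3) → a:[0, 2, 3, 4], b:[1]  free=[FFFFF.......]
after unlink(a) → b:[1]  free=[.F..........]

bitmap = .F..........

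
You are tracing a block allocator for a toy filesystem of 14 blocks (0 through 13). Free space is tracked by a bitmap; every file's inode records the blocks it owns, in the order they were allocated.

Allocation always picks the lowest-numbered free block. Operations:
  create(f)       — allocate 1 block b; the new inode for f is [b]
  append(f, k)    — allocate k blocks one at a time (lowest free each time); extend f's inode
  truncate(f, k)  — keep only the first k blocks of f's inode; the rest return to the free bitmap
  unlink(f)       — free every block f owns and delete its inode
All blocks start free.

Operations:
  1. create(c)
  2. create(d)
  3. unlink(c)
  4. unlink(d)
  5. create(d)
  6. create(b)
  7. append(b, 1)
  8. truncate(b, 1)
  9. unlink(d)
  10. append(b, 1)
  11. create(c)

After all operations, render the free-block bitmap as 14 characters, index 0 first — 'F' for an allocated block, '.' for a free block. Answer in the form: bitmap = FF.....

bitmap = FFF...........

  1. create(c)  ⇒  F.............  {c→[0]}
  2. create(d)  ⇒  FF............  {c→[0]; d→[1]}
  3. unlink(c)  ⇒  .F............  {d→[1]}
  4. unlink(d)  ⇒  ..............  {}
  5. create(d)  ⇒  F.............  {d→[0]}
  6. create(b)  ⇒  FF............  {b→[1]; d→[0]}
  7. append(b, 1)  ⇒  FFF...........  {b→[1, 2]; d→[0]}
  8. truncate(b, 1)  ⇒  FF............  {b→[1]; d→[0]}
  9. unlink(d)  ⇒  .F............  {b→[1]}
  10. append(b, 1)  ⇒  FF............  {b→[1, 0]}
  11. create(c)  ⇒  FFF...........  {b→[1, 0]; c→[2]}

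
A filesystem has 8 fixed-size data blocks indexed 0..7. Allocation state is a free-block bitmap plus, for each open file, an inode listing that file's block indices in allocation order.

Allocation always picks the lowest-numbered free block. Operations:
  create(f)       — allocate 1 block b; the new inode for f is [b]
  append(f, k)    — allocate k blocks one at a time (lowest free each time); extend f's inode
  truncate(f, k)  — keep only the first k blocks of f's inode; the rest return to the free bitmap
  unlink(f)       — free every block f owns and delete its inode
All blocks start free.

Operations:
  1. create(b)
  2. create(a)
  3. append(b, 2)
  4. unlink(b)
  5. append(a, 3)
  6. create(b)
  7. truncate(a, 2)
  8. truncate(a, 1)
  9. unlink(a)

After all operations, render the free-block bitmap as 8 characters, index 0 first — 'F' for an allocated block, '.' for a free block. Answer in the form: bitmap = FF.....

bitmap = ....F...

  1. create(b)  ⇒  F.......  {b→[0]}
  2. create(a)  ⇒  FF......  {a→[1]; b→[0]}
  3. append(b, 2)  ⇒  FFFF....  {a→[1]; b→[0, 2, 3]}
  4. unlink(b)  ⇒  .F......  {a→[1]}
  5. append(a, 3)  ⇒  FFFF....  {a→[1, 0, 2, 3]}
  6. create(b)  ⇒  FFFFF...  {a→[1, 0, 2, 3]; b→[4]}
  7. truncate(a, 2)  ⇒  FF..F...  {a→[1, 0]; b→[4]}
  8. truncate(a, 1)  ⇒  .F..F...  {a→[1]; b→[4]}
  9. unlink(a)  ⇒  ....F...  {b→[4]}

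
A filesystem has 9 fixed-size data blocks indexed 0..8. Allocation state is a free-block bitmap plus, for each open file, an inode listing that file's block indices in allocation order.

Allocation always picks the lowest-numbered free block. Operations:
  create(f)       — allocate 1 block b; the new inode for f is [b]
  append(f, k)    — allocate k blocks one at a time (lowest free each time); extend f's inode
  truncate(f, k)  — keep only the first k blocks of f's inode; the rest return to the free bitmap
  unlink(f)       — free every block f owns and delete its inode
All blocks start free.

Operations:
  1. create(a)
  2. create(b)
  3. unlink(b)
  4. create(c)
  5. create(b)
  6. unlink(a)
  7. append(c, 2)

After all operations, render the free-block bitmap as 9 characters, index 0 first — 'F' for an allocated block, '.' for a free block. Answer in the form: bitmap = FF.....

  1. create(a)  ⇒  F........  {a→[0]}
  2. create(b)  ⇒  FF.......  {a→[0]; b→[1]}
  3. unlink(b)  ⇒  F........  {a→[0]}
  4. create(c)  ⇒  FF.......  {a→[0]; c→[1]}
  5. create(b)  ⇒  FFF......  {a→[0]; b→[2]; c→[1]}
  6. unlink(a)  ⇒  .FF......  {b→[2]; c→[1]}
  7. append(c, 2)  ⇒  FFFF.....  {b→[2]; c→[1, 0, 3]}

bitmap = FFFF.....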